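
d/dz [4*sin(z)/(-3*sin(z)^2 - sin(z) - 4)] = 4*(3*sin(z)^2 - 4)*cos(z)/(3*sin(z)^2 + sin(z) + 4)^2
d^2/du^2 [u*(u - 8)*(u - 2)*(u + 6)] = 12*u^2 - 24*u - 88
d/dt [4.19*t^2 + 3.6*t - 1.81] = 8.38*t + 3.6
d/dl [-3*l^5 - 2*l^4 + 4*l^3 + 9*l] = -15*l^4 - 8*l^3 + 12*l^2 + 9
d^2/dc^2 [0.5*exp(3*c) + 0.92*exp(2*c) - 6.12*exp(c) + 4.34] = (4.5*exp(2*c) + 3.68*exp(c) - 6.12)*exp(c)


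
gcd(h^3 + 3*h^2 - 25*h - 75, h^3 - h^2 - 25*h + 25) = h^2 - 25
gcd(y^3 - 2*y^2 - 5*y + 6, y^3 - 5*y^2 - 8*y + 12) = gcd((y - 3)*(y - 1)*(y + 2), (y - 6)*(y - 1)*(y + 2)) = y^2 + y - 2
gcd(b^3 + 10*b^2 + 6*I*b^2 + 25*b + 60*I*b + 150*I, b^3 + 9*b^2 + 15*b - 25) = b^2 + 10*b + 25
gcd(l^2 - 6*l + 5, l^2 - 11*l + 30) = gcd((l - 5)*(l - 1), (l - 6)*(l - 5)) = l - 5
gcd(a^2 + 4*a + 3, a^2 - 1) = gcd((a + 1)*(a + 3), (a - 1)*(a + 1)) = a + 1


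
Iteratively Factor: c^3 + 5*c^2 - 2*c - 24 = (c + 3)*(c^2 + 2*c - 8) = (c + 3)*(c + 4)*(c - 2)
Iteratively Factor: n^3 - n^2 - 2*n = (n + 1)*(n^2 - 2*n) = n*(n + 1)*(n - 2)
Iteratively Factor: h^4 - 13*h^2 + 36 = (h + 3)*(h^3 - 3*h^2 - 4*h + 12) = (h + 2)*(h + 3)*(h^2 - 5*h + 6) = (h - 2)*(h + 2)*(h + 3)*(h - 3)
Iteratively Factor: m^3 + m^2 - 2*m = (m + 2)*(m^2 - m) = m*(m + 2)*(m - 1)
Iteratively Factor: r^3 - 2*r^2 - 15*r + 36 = (r - 3)*(r^2 + r - 12) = (r - 3)*(r + 4)*(r - 3)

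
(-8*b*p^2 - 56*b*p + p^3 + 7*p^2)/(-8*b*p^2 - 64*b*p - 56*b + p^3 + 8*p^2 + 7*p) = p/(p + 1)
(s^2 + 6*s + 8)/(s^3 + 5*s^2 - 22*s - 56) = (s + 4)/(s^2 + 3*s - 28)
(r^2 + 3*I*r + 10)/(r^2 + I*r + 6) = (r + 5*I)/(r + 3*I)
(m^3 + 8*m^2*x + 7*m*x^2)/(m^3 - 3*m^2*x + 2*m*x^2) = (m^2 + 8*m*x + 7*x^2)/(m^2 - 3*m*x + 2*x^2)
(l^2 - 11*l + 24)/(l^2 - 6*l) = (l^2 - 11*l + 24)/(l*(l - 6))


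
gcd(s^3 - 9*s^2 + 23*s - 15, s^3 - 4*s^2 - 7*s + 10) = s^2 - 6*s + 5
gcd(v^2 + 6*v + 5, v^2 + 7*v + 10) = v + 5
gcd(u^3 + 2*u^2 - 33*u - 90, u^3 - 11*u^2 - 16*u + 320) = u + 5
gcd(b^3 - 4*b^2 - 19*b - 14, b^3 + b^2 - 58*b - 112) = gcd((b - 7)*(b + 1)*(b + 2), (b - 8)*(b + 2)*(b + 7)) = b + 2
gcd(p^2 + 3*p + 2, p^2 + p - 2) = p + 2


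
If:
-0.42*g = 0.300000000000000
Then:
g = -0.71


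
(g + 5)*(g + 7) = g^2 + 12*g + 35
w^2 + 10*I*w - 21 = (w + 3*I)*(w + 7*I)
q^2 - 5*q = q*(q - 5)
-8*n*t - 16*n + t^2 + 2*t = (-8*n + t)*(t + 2)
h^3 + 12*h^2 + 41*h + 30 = (h + 1)*(h + 5)*(h + 6)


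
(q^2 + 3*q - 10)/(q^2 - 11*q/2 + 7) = 2*(q + 5)/(2*q - 7)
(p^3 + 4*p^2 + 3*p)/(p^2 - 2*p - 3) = p*(p + 3)/(p - 3)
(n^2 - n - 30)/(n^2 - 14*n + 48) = (n + 5)/(n - 8)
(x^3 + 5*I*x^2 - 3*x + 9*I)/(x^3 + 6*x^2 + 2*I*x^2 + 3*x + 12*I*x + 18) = (x + 3*I)/(x + 6)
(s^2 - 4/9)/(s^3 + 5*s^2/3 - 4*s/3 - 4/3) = (s - 2/3)/(s^2 + s - 2)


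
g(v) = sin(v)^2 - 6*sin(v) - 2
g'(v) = 2*sin(v)*cos(v) - 6*cos(v)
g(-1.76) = 4.86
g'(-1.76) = 1.50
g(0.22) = -3.26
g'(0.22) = -5.43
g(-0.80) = 2.82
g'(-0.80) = -5.18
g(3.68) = 1.34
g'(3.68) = 6.03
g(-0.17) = -0.96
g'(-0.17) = -6.25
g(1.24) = -6.78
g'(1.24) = -1.33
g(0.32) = -3.79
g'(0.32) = -5.10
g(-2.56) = 1.60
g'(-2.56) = 5.93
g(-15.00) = 2.32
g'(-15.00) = 5.55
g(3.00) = -2.83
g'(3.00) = 5.66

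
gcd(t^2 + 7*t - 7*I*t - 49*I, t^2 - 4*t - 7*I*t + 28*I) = t - 7*I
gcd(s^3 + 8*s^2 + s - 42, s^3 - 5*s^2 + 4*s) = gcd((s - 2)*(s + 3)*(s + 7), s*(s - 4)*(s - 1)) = 1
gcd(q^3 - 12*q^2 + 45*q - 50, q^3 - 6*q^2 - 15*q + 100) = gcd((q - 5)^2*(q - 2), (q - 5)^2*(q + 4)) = q^2 - 10*q + 25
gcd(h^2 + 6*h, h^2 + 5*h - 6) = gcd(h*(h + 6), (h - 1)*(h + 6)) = h + 6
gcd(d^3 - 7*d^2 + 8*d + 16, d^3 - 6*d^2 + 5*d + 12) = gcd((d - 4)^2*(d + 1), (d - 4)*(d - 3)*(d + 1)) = d^2 - 3*d - 4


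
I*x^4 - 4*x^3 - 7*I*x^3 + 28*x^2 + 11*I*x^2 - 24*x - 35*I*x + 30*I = (x - 6)*(x - I)*(x + 5*I)*(I*x - I)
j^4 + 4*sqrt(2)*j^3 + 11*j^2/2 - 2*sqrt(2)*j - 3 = (j - sqrt(2)/2)*(j + sqrt(2)/2)*(j + sqrt(2))*(j + 3*sqrt(2))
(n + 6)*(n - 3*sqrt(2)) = n^2 - 3*sqrt(2)*n + 6*n - 18*sqrt(2)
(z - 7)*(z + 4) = z^2 - 3*z - 28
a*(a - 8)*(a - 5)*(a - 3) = a^4 - 16*a^3 + 79*a^2 - 120*a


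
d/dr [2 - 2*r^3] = -6*r^2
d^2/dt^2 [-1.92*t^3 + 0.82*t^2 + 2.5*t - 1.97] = 1.64 - 11.52*t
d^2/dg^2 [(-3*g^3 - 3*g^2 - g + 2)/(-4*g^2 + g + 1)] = 2*(43*g^3 - 51*g^2 + 45*g - 8)/(64*g^6 - 48*g^5 - 36*g^4 + 23*g^3 + 9*g^2 - 3*g - 1)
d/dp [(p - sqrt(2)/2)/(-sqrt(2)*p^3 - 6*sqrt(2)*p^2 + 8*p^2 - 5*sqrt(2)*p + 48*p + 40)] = (-sqrt(2)*p^3 - 6*sqrt(2)*p^2 + 8*p^2 - 5*sqrt(2)*p + 48*p + (2*p - sqrt(2))*(3*sqrt(2)*p^2 - 16*p + 12*sqrt(2)*p - 48 + 5*sqrt(2))/2 + 40)/(sqrt(2)*p^3 - 8*p^2 + 6*sqrt(2)*p^2 - 48*p + 5*sqrt(2)*p - 40)^2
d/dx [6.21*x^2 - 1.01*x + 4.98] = 12.42*x - 1.01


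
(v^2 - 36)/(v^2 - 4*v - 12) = (v + 6)/(v + 2)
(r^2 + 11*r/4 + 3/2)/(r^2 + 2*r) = (r + 3/4)/r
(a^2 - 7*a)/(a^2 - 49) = a/(a + 7)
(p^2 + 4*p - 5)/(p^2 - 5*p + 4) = (p + 5)/(p - 4)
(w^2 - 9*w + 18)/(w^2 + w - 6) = (w^2 - 9*w + 18)/(w^2 + w - 6)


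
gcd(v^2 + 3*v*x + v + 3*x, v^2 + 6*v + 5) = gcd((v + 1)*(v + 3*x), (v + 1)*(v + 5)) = v + 1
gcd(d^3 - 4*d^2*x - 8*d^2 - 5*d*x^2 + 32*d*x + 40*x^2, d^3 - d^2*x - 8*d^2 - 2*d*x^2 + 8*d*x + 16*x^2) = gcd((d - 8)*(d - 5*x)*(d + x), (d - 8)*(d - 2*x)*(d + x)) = d^2 + d*x - 8*d - 8*x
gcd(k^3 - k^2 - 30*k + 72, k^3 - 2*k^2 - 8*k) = k - 4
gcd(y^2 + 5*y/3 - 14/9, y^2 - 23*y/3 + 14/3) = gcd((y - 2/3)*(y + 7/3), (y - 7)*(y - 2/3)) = y - 2/3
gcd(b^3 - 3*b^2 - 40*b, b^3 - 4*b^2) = b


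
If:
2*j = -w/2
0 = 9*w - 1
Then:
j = -1/36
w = 1/9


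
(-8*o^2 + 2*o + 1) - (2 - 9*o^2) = o^2 + 2*o - 1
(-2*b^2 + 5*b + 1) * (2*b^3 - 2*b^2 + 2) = -4*b^5 + 14*b^4 - 8*b^3 - 6*b^2 + 10*b + 2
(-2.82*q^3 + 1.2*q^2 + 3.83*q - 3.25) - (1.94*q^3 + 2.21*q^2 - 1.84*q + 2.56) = -4.76*q^3 - 1.01*q^2 + 5.67*q - 5.81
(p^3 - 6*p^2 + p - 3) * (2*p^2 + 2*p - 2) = 2*p^5 - 10*p^4 - 12*p^3 + 8*p^2 - 8*p + 6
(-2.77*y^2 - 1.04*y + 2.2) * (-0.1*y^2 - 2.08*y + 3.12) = 0.277*y^4 + 5.8656*y^3 - 6.6992*y^2 - 7.8208*y + 6.864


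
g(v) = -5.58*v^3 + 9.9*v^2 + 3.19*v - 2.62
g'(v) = -16.74*v^2 + 19.8*v + 3.19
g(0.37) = -0.37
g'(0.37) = 8.22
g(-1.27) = 20.73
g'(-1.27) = -48.96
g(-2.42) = 126.72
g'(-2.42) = -142.76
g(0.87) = 3.97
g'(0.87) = 7.75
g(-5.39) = 1141.58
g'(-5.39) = -589.86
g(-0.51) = -0.93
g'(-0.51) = -11.26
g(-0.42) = -1.80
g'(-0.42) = -8.08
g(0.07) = -2.35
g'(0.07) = 4.49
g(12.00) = -8180.98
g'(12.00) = -2169.77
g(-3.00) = 227.57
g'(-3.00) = -206.87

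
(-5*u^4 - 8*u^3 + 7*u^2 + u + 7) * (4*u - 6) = -20*u^5 - 2*u^4 + 76*u^3 - 38*u^2 + 22*u - 42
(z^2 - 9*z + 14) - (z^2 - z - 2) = 16 - 8*z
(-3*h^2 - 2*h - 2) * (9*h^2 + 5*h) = -27*h^4 - 33*h^3 - 28*h^2 - 10*h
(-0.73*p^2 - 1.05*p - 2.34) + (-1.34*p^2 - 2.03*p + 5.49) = -2.07*p^2 - 3.08*p + 3.15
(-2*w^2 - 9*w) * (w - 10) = -2*w^3 + 11*w^2 + 90*w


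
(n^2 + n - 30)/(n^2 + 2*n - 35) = (n + 6)/(n + 7)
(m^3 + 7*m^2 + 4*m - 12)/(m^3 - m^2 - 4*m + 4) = (m + 6)/(m - 2)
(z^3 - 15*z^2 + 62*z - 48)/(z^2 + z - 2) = (z^2 - 14*z + 48)/(z + 2)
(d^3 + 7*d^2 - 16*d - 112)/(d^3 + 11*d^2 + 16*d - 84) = (d^2 - 16)/(d^2 + 4*d - 12)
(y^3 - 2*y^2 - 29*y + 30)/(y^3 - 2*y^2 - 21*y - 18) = (y^2 + 4*y - 5)/(y^2 + 4*y + 3)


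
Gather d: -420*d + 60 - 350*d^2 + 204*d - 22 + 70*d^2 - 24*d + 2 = -280*d^2 - 240*d + 40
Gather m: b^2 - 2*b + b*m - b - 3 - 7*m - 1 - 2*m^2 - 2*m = b^2 - 3*b - 2*m^2 + m*(b - 9) - 4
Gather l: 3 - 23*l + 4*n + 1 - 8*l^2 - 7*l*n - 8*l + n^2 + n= -8*l^2 + l*(-7*n - 31) + n^2 + 5*n + 4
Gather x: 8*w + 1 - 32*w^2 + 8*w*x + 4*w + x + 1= -32*w^2 + 12*w + x*(8*w + 1) + 2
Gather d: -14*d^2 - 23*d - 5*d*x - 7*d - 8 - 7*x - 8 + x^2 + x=-14*d^2 + d*(-5*x - 30) + x^2 - 6*x - 16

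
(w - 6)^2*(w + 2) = w^3 - 10*w^2 + 12*w + 72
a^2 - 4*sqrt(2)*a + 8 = (a - 2*sqrt(2))^2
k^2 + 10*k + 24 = (k + 4)*(k + 6)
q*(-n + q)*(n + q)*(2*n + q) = -2*n^3*q - n^2*q^2 + 2*n*q^3 + q^4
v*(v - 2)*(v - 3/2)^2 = v^4 - 5*v^3 + 33*v^2/4 - 9*v/2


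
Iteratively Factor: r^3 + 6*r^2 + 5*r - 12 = (r + 3)*(r^2 + 3*r - 4) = (r - 1)*(r + 3)*(r + 4)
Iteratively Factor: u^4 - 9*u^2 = (u - 3)*(u^3 + 3*u^2) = u*(u - 3)*(u^2 + 3*u) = u^2*(u - 3)*(u + 3)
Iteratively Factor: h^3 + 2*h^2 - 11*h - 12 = (h + 1)*(h^2 + h - 12) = (h - 3)*(h + 1)*(h + 4)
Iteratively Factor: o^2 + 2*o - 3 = (o + 3)*(o - 1)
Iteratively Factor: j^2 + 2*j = (j)*(j + 2)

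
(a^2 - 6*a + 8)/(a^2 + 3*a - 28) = (a - 2)/(a + 7)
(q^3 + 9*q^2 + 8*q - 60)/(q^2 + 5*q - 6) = (q^2 + 3*q - 10)/(q - 1)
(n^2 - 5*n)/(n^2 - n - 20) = n/(n + 4)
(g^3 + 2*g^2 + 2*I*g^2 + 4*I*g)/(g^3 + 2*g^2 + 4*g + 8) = g/(g - 2*I)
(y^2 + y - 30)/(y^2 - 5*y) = (y + 6)/y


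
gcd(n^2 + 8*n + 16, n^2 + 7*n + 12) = n + 4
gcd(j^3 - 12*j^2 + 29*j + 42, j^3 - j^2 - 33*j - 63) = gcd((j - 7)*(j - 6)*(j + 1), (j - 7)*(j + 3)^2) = j - 7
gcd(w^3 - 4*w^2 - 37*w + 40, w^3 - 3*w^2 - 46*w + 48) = w^2 - 9*w + 8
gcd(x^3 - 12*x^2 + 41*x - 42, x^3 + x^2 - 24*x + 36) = x^2 - 5*x + 6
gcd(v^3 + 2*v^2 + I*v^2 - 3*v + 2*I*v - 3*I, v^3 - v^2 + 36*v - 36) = v - 1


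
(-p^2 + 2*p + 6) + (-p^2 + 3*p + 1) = -2*p^2 + 5*p + 7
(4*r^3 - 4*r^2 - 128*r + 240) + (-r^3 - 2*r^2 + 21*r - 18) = 3*r^3 - 6*r^2 - 107*r + 222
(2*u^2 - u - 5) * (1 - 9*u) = -18*u^3 + 11*u^2 + 44*u - 5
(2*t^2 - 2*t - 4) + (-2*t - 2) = 2*t^2 - 4*t - 6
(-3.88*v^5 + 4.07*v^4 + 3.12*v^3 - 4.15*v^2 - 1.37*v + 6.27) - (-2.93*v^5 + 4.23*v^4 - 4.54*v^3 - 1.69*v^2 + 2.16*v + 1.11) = -0.95*v^5 - 0.16*v^4 + 7.66*v^3 - 2.46*v^2 - 3.53*v + 5.16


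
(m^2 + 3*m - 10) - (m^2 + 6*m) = -3*m - 10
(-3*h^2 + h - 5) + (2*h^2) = -h^2 + h - 5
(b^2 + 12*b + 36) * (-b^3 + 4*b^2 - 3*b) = -b^5 - 8*b^4 + 9*b^3 + 108*b^2 - 108*b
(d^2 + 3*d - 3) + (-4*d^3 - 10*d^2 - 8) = -4*d^3 - 9*d^2 + 3*d - 11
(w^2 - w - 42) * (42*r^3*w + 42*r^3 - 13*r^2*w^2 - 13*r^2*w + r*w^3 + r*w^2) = 42*r^3*w^3 - 1806*r^3*w - 1764*r^3 - 13*r^2*w^4 + 559*r^2*w^2 + 546*r^2*w + r*w^5 - 43*r*w^3 - 42*r*w^2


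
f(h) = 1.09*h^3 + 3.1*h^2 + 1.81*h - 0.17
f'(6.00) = 156.73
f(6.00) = 357.73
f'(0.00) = 1.81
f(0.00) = -0.17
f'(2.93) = 48.05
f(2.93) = 59.16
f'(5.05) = 116.51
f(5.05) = 228.41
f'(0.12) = 2.60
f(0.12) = 0.09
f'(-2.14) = 3.52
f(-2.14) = -0.53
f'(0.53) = 6.01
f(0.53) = 1.82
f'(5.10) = 118.48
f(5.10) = 234.28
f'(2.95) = 48.56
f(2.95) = 60.13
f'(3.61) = 66.81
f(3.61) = 98.04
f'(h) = 3.27*h^2 + 6.2*h + 1.81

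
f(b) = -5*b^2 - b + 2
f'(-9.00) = 89.00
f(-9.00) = -394.00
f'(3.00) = -31.00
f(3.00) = -46.00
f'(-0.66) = 5.60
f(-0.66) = 0.48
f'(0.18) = -2.80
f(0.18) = 1.66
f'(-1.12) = 10.20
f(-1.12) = -3.15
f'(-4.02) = 39.20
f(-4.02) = -74.78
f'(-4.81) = 47.10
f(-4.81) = -108.87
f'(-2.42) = 23.20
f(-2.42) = -24.86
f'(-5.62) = 55.20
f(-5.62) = -150.30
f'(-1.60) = 15.00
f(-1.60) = -9.20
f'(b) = -10*b - 1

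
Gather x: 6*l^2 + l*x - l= 6*l^2 + l*x - l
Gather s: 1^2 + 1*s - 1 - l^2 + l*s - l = -l^2 - l + s*(l + 1)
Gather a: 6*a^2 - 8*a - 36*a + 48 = 6*a^2 - 44*a + 48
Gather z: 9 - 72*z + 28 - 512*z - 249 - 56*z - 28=-640*z - 240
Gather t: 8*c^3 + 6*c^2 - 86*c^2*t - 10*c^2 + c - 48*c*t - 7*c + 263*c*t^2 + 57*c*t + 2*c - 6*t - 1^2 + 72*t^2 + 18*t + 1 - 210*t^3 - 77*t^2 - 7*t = 8*c^3 - 4*c^2 - 4*c - 210*t^3 + t^2*(263*c - 5) + t*(-86*c^2 + 9*c + 5)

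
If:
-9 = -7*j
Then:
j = 9/7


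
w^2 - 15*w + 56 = (w - 8)*(w - 7)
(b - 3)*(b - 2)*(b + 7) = b^3 + 2*b^2 - 29*b + 42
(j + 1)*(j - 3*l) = j^2 - 3*j*l + j - 3*l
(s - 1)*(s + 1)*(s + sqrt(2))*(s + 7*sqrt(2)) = s^4 + 8*sqrt(2)*s^3 + 13*s^2 - 8*sqrt(2)*s - 14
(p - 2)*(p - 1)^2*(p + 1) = p^4 - 3*p^3 + p^2 + 3*p - 2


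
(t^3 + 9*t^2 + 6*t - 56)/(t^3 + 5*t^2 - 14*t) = (t + 4)/t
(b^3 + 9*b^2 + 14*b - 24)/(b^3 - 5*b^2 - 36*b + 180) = (b^2 + 3*b - 4)/(b^2 - 11*b + 30)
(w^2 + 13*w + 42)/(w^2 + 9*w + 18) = (w + 7)/(w + 3)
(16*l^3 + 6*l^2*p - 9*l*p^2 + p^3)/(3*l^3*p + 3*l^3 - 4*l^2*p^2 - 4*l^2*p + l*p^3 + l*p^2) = (16*l^3 + 6*l^2*p - 9*l*p^2 + p^3)/(l*(3*l^2*p + 3*l^2 - 4*l*p^2 - 4*l*p + p^3 + p^2))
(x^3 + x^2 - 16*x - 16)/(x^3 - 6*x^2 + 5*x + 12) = (x + 4)/(x - 3)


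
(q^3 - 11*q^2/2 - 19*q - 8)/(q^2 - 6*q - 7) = (-q^3 + 11*q^2/2 + 19*q + 8)/(-q^2 + 6*q + 7)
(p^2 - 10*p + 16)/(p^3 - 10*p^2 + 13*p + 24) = (p - 2)/(p^2 - 2*p - 3)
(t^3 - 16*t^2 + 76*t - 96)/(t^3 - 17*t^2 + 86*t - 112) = (t - 6)/(t - 7)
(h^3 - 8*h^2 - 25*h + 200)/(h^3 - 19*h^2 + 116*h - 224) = (h^2 - 25)/(h^2 - 11*h + 28)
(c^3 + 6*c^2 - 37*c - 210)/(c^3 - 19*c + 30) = (c^2 + c - 42)/(c^2 - 5*c + 6)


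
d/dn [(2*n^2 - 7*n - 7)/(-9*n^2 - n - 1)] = 65*n*(-n - 2)/(81*n^4 + 18*n^3 + 19*n^2 + 2*n + 1)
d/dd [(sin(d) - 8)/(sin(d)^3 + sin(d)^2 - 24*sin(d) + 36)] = (-2*sin(d)^3 + 23*sin(d)^2 + 16*sin(d) - 156)*cos(d)/(sin(d)^3 + sin(d)^2 - 24*sin(d) + 36)^2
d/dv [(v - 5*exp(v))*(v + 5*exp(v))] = 2*v - 50*exp(2*v)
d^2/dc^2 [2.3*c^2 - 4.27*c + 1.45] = 4.60000000000000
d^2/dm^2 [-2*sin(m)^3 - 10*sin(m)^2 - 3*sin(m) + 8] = 18*sin(m)^3 + 40*sin(m)^2 - 9*sin(m) - 20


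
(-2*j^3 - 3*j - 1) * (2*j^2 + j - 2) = -4*j^5 - 2*j^4 - 2*j^3 - 5*j^2 + 5*j + 2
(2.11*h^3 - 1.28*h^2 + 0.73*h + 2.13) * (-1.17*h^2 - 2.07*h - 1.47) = -2.4687*h^5 - 2.8701*h^4 - 1.3062*h^3 - 2.1216*h^2 - 5.4822*h - 3.1311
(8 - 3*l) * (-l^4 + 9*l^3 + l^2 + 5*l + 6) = 3*l^5 - 35*l^4 + 69*l^3 - 7*l^2 + 22*l + 48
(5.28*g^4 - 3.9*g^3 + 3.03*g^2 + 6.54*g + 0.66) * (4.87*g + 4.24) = 25.7136*g^5 + 3.3942*g^4 - 1.7799*g^3 + 44.697*g^2 + 30.9438*g + 2.7984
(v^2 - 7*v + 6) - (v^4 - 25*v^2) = -v^4 + 26*v^2 - 7*v + 6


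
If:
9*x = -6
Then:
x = -2/3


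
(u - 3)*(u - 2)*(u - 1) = u^3 - 6*u^2 + 11*u - 6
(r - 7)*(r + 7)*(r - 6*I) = r^3 - 6*I*r^2 - 49*r + 294*I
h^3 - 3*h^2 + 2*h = h*(h - 2)*(h - 1)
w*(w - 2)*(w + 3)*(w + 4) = w^4 + 5*w^3 - 2*w^2 - 24*w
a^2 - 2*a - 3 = (a - 3)*(a + 1)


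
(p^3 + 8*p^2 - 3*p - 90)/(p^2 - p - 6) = (p^2 + 11*p + 30)/(p + 2)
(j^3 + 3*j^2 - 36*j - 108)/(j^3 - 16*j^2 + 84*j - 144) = (j^2 + 9*j + 18)/(j^2 - 10*j + 24)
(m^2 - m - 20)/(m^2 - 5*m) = (m + 4)/m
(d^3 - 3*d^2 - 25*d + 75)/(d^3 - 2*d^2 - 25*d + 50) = (d - 3)/(d - 2)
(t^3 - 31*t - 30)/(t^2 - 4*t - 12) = (t^2 + 6*t + 5)/(t + 2)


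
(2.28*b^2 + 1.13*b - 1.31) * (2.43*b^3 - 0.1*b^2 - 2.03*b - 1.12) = 5.5404*b^5 + 2.5179*b^4 - 7.9247*b^3 - 4.7165*b^2 + 1.3937*b + 1.4672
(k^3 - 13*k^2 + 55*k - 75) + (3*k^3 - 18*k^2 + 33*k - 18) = 4*k^3 - 31*k^2 + 88*k - 93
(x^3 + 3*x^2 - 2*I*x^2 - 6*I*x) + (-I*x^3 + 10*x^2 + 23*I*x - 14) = x^3 - I*x^3 + 13*x^2 - 2*I*x^2 + 17*I*x - 14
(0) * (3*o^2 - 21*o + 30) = 0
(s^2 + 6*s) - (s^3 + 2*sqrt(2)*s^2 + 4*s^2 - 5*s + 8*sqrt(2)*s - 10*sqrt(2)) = -s^3 - 3*s^2 - 2*sqrt(2)*s^2 - 8*sqrt(2)*s + 11*s + 10*sqrt(2)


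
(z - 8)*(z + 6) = z^2 - 2*z - 48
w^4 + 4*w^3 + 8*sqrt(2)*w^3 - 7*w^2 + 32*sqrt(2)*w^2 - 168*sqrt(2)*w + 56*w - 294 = (w - 3)*(w + 7)*(w + sqrt(2))*(w + 7*sqrt(2))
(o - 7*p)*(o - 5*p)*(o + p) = o^3 - 11*o^2*p + 23*o*p^2 + 35*p^3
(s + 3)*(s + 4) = s^2 + 7*s + 12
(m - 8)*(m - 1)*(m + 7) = m^3 - 2*m^2 - 55*m + 56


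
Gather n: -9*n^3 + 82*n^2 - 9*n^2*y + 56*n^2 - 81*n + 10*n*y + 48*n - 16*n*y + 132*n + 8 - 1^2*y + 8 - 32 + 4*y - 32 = -9*n^3 + n^2*(138 - 9*y) + n*(99 - 6*y) + 3*y - 48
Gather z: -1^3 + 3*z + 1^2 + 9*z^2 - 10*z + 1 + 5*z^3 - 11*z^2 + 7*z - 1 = 5*z^3 - 2*z^2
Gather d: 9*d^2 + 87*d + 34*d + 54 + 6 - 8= 9*d^2 + 121*d + 52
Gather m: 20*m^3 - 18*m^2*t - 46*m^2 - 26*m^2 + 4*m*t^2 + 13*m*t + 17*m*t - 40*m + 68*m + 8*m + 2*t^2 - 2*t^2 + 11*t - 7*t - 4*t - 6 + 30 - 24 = 20*m^3 + m^2*(-18*t - 72) + m*(4*t^2 + 30*t + 36)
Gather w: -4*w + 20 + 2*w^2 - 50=2*w^2 - 4*w - 30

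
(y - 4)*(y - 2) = y^2 - 6*y + 8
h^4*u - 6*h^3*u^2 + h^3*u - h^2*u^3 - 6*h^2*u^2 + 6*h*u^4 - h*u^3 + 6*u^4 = (h - 6*u)*(h - u)*(h + u)*(h*u + u)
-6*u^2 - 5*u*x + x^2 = (-6*u + x)*(u + x)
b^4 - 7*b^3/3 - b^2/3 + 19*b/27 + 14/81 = (b - 7/3)*(b - 2/3)*(b + 1/3)^2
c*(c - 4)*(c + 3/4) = c^3 - 13*c^2/4 - 3*c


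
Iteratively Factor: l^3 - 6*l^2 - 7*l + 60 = (l - 5)*(l^2 - l - 12) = (l - 5)*(l - 4)*(l + 3)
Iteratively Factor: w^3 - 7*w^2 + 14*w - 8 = (w - 4)*(w^2 - 3*w + 2) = (w - 4)*(w - 2)*(w - 1)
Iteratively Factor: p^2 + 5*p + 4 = (p + 4)*(p + 1)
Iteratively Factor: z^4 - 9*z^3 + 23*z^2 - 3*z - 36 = (z - 4)*(z^3 - 5*z^2 + 3*z + 9) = (z - 4)*(z + 1)*(z^2 - 6*z + 9) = (z - 4)*(z - 3)*(z + 1)*(z - 3)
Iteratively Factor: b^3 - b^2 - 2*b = (b + 1)*(b^2 - 2*b) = (b - 2)*(b + 1)*(b)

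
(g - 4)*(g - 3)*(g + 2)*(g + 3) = g^4 - 2*g^3 - 17*g^2 + 18*g + 72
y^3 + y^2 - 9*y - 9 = (y - 3)*(y + 1)*(y + 3)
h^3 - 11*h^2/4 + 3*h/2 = h*(h - 2)*(h - 3/4)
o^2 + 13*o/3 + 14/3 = (o + 2)*(o + 7/3)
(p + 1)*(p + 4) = p^2 + 5*p + 4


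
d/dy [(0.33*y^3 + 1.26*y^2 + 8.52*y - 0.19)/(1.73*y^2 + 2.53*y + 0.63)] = (0.5709*y^4 + 1.6698*y^3 - 10.9281*y^2 + 2.245*y + 5.8483)/(2.9929*y^4 + 8.7538*y^3 + 8.5807*y^2 + 3.1878*y + 0.3969)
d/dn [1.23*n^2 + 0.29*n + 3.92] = 2.46*n + 0.29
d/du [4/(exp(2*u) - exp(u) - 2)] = (4 - 8*exp(u))*exp(u)/(-exp(2*u) + exp(u) + 2)^2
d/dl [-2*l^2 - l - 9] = -4*l - 1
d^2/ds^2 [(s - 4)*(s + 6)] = 2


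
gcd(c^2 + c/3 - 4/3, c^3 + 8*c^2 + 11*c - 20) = c - 1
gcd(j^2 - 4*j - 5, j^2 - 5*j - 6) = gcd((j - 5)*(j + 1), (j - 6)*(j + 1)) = j + 1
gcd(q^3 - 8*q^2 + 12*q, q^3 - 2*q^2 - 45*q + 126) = q - 6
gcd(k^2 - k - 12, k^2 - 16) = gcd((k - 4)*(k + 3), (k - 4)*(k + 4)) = k - 4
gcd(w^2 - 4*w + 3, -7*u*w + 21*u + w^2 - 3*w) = w - 3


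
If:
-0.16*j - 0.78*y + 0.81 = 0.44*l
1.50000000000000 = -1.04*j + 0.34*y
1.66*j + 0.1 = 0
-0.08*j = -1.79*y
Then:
No Solution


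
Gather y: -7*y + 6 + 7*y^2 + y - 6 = 7*y^2 - 6*y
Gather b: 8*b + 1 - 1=8*b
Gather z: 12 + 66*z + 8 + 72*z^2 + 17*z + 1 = 72*z^2 + 83*z + 21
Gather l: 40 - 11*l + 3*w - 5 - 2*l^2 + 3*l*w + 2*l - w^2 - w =-2*l^2 + l*(3*w - 9) - w^2 + 2*w + 35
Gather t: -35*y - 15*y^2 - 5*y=-15*y^2 - 40*y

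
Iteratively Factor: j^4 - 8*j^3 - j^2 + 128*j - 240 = (j - 3)*(j^3 - 5*j^2 - 16*j + 80) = (j - 3)*(j + 4)*(j^2 - 9*j + 20) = (j - 4)*(j - 3)*(j + 4)*(j - 5)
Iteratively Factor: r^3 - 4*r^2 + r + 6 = (r - 3)*(r^2 - r - 2) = (r - 3)*(r - 2)*(r + 1)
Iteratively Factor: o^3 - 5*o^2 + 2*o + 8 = (o + 1)*(o^2 - 6*o + 8) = (o - 2)*(o + 1)*(o - 4)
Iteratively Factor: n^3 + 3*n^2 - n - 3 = (n - 1)*(n^2 + 4*n + 3) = (n - 1)*(n + 1)*(n + 3)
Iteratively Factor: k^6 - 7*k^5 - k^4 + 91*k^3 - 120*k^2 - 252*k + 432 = (k - 3)*(k^5 - 4*k^4 - 13*k^3 + 52*k^2 + 36*k - 144) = (k - 4)*(k - 3)*(k^4 - 13*k^2 + 36) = (k - 4)*(k - 3)*(k + 3)*(k^3 - 3*k^2 - 4*k + 12) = (k - 4)*(k - 3)*(k + 2)*(k + 3)*(k^2 - 5*k + 6) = (k - 4)*(k - 3)^2*(k + 2)*(k + 3)*(k - 2)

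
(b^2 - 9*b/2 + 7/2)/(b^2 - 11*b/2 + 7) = (b - 1)/(b - 2)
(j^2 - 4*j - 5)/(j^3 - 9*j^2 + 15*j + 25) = 1/(j - 5)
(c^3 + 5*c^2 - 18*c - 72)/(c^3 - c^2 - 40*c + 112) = (c^2 + 9*c + 18)/(c^2 + 3*c - 28)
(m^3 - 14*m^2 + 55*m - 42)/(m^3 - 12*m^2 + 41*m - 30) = (m - 7)/(m - 5)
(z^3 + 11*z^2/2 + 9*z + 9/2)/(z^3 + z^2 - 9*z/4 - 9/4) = 2*(z + 3)/(2*z - 3)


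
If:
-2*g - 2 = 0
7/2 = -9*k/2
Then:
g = -1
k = -7/9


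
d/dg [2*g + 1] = 2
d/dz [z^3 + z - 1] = 3*z^2 + 1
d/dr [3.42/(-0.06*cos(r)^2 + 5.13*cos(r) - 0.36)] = (17.5446 - 0.4104*cos(r))*sin(r)/(0.06*cos(r)^2 - 5.13*cos(r) + 0.36)^2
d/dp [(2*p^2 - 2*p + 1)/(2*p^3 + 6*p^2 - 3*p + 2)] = (-4*p^4 + 8*p^3 - 4*p - 1)/(4*p^6 + 24*p^5 + 24*p^4 - 28*p^3 + 33*p^2 - 12*p + 4)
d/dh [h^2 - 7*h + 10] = 2*h - 7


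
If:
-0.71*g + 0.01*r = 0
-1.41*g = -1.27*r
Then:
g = 0.00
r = 0.00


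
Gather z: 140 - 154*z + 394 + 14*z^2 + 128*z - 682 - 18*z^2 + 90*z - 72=-4*z^2 + 64*z - 220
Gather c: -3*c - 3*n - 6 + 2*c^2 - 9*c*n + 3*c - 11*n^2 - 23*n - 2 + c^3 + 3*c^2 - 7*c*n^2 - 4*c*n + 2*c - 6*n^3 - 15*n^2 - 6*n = c^3 + 5*c^2 + c*(-7*n^2 - 13*n + 2) - 6*n^3 - 26*n^2 - 32*n - 8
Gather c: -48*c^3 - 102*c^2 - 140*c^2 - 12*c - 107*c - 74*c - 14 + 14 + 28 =-48*c^3 - 242*c^2 - 193*c + 28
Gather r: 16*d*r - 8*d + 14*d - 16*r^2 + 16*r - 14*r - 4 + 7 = 6*d - 16*r^2 + r*(16*d + 2) + 3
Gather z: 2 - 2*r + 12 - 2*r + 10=24 - 4*r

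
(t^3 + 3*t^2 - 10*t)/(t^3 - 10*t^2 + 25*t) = (t^2 + 3*t - 10)/(t^2 - 10*t + 25)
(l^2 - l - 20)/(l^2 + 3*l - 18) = (l^2 - l - 20)/(l^2 + 3*l - 18)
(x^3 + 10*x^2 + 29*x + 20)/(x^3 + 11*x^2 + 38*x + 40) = (x + 1)/(x + 2)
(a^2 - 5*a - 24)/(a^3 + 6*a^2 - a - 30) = (a - 8)/(a^2 + 3*a - 10)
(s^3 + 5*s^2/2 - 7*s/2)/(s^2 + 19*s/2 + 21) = s*(s - 1)/(s + 6)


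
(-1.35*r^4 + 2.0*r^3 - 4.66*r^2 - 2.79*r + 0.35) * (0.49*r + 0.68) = -0.6615*r^5 + 0.0619999999999998*r^4 - 0.9234*r^3 - 4.5359*r^2 - 1.7257*r + 0.238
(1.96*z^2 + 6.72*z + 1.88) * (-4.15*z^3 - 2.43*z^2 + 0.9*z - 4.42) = -8.134*z^5 - 32.6508*z^4 - 22.3676*z^3 - 7.1836*z^2 - 28.0104*z - 8.3096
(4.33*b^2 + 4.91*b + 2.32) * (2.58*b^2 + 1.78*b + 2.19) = 11.1714*b^4 + 20.3752*b^3 + 24.2081*b^2 + 14.8825*b + 5.0808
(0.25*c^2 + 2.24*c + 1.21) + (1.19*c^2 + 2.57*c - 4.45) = 1.44*c^2 + 4.81*c - 3.24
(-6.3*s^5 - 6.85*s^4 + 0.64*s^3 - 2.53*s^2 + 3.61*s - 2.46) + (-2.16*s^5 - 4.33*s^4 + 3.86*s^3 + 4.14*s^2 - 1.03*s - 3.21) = -8.46*s^5 - 11.18*s^4 + 4.5*s^3 + 1.61*s^2 + 2.58*s - 5.67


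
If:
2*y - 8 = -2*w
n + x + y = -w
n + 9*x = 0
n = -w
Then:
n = -9/2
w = 9/2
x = 1/2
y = -1/2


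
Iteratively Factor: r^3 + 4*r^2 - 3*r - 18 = (r + 3)*(r^2 + r - 6) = (r + 3)^2*(r - 2)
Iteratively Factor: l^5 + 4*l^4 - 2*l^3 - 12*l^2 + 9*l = (l - 1)*(l^4 + 5*l^3 + 3*l^2 - 9*l) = (l - 1)*(l + 3)*(l^3 + 2*l^2 - 3*l) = (l - 1)*(l + 3)^2*(l^2 - l) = l*(l - 1)*(l + 3)^2*(l - 1)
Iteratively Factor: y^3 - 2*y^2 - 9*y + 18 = (y + 3)*(y^2 - 5*y + 6) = (y - 3)*(y + 3)*(y - 2)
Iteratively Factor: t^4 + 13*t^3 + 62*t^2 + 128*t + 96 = (t + 3)*(t^3 + 10*t^2 + 32*t + 32) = (t + 3)*(t + 4)*(t^2 + 6*t + 8) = (t + 3)*(t + 4)^2*(t + 2)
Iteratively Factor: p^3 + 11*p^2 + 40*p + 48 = (p + 3)*(p^2 + 8*p + 16) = (p + 3)*(p + 4)*(p + 4)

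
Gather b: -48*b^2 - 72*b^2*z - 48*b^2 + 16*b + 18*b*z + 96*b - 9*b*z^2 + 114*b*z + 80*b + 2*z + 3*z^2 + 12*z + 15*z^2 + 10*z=b^2*(-72*z - 96) + b*(-9*z^2 + 132*z + 192) + 18*z^2 + 24*z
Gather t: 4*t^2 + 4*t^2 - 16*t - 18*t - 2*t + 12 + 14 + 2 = 8*t^2 - 36*t + 28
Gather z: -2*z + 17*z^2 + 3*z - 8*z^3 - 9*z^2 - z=-8*z^3 + 8*z^2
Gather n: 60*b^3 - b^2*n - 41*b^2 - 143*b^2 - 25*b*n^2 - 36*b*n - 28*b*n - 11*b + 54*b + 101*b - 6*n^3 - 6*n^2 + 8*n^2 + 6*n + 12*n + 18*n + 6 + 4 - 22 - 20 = 60*b^3 - 184*b^2 + 144*b - 6*n^3 + n^2*(2 - 25*b) + n*(-b^2 - 64*b + 36) - 32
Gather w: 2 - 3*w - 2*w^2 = -2*w^2 - 3*w + 2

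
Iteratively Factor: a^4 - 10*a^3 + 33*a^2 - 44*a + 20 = (a - 1)*(a^3 - 9*a^2 + 24*a - 20) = (a - 5)*(a - 1)*(a^2 - 4*a + 4) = (a - 5)*(a - 2)*(a - 1)*(a - 2)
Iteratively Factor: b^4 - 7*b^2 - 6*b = (b + 1)*(b^3 - b^2 - 6*b) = (b + 1)*(b + 2)*(b^2 - 3*b) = (b - 3)*(b + 1)*(b + 2)*(b)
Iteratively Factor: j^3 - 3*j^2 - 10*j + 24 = (j - 4)*(j^2 + j - 6) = (j - 4)*(j - 2)*(j + 3)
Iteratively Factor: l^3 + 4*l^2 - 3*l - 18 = (l + 3)*(l^2 + l - 6) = (l + 3)^2*(l - 2)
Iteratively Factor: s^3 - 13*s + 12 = (s - 3)*(s^2 + 3*s - 4) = (s - 3)*(s + 4)*(s - 1)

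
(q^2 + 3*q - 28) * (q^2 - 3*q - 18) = q^4 - 55*q^2 + 30*q + 504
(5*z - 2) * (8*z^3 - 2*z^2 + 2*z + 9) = 40*z^4 - 26*z^3 + 14*z^2 + 41*z - 18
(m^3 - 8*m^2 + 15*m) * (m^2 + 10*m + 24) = m^5 + 2*m^4 - 41*m^3 - 42*m^2 + 360*m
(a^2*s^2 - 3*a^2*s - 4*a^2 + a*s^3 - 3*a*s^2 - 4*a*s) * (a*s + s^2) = a^3*s^3 - 3*a^3*s^2 - 4*a^3*s + 2*a^2*s^4 - 6*a^2*s^3 - 8*a^2*s^2 + a*s^5 - 3*a*s^4 - 4*a*s^3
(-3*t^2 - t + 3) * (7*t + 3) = -21*t^3 - 16*t^2 + 18*t + 9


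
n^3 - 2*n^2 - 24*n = n*(n - 6)*(n + 4)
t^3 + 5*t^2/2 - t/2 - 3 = (t - 1)*(t + 3/2)*(t + 2)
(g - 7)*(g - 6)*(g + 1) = g^3 - 12*g^2 + 29*g + 42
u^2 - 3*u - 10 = (u - 5)*(u + 2)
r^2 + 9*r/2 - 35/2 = (r - 5/2)*(r + 7)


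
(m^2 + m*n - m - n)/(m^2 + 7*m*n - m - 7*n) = (m + n)/(m + 7*n)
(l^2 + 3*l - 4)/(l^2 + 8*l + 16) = (l - 1)/(l + 4)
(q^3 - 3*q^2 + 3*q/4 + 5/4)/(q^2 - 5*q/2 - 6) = (-4*q^3 + 12*q^2 - 3*q - 5)/(2*(-2*q^2 + 5*q + 12))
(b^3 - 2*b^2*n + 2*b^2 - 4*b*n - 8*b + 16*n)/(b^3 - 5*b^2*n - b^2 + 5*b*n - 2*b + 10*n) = (b^2 - 2*b*n + 4*b - 8*n)/(b^2 - 5*b*n + b - 5*n)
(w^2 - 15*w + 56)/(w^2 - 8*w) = (w - 7)/w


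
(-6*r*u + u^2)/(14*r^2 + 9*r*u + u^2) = u*(-6*r + u)/(14*r^2 + 9*r*u + u^2)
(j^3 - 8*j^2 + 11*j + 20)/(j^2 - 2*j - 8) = (j^2 - 4*j - 5)/(j + 2)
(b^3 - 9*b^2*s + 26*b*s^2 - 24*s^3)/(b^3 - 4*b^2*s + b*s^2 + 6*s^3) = (b - 4*s)/(b + s)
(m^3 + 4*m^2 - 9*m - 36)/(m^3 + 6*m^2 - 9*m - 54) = (m + 4)/(m + 6)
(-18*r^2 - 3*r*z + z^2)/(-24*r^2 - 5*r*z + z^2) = (-6*r + z)/(-8*r + z)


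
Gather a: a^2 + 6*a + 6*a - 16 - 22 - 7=a^2 + 12*a - 45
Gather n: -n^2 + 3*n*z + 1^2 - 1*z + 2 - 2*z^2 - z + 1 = -n^2 + 3*n*z - 2*z^2 - 2*z + 4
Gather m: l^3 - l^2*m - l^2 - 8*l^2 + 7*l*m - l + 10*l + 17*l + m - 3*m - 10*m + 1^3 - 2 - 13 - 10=l^3 - 9*l^2 + 26*l + m*(-l^2 + 7*l - 12) - 24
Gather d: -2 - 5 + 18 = 11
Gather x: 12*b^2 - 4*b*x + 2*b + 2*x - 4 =12*b^2 + 2*b + x*(2 - 4*b) - 4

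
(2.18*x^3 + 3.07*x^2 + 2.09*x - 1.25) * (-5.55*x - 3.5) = -12.099*x^4 - 24.6685*x^3 - 22.3445*x^2 - 0.3775*x + 4.375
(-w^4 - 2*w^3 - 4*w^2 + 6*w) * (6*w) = -6*w^5 - 12*w^4 - 24*w^3 + 36*w^2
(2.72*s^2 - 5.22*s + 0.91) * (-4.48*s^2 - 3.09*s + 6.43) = -12.1856*s^4 + 14.9808*s^3 + 29.5426*s^2 - 36.3765*s + 5.8513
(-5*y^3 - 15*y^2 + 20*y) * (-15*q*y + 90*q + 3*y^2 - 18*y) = 75*q*y^4 - 225*q*y^3 - 1650*q*y^2 + 1800*q*y - 15*y^5 + 45*y^4 + 330*y^3 - 360*y^2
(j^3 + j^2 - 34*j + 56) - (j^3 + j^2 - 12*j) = 56 - 22*j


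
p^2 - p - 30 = (p - 6)*(p + 5)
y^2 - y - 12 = (y - 4)*(y + 3)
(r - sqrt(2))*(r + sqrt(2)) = r^2 - 2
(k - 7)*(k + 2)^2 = k^3 - 3*k^2 - 24*k - 28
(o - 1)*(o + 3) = o^2 + 2*o - 3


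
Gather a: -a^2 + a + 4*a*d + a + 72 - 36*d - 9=-a^2 + a*(4*d + 2) - 36*d + 63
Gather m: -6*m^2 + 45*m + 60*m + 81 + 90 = -6*m^2 + 105*m + 171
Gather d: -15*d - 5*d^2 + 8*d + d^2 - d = -4*d^2 - 8*d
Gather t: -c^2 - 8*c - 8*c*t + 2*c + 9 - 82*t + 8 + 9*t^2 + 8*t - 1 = -c^2 - 6*c + 9*t^2 + t*(-8*c - 74) + 16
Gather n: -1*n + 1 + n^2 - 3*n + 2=n^2 - 4*n + 3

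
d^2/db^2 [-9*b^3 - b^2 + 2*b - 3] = -54*b - 2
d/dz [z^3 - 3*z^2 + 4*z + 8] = 3*z^2 - 6*z + 4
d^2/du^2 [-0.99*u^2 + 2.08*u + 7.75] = -1.98000000000000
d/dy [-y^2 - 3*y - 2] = -2*y - 3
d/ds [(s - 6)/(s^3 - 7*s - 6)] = (s^3 - 7*s - (s - 6)*(3*s^2 - 7) - 6)/(-s^3 + 7*s + 6)^2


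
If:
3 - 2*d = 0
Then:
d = 3/2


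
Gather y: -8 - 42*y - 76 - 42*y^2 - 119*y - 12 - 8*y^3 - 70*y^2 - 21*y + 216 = -8*y^3 - 112*y^2 - 182*y + 120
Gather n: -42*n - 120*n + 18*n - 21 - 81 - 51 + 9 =-144*n - 144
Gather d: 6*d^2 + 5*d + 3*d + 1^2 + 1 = 6*d^2 + 8*d + 2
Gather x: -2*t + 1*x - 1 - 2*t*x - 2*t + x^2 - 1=-4*t + x^2 + x*(1 - 2*t) - 2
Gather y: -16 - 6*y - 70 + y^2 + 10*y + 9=y^2 + 4*y - 77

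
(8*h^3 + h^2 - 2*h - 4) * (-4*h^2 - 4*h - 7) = -32*h^5 - 36*h^4 - 52*h^3 + 17*h^2 + 30*h + 28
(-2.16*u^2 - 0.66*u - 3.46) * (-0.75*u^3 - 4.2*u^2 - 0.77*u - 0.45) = 1.62*u^5 + 9.567*u^4 + 7.0302*u^3 + 16.0122*u^2 + 2.9612*u + 1.557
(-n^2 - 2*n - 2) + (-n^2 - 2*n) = -2*n^2 - 4*n - 2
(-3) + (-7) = -10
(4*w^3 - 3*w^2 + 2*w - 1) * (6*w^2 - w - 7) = 24*w^5 - 22*w^4 - 13*w^3 + 13*w^2 - 13*w + 7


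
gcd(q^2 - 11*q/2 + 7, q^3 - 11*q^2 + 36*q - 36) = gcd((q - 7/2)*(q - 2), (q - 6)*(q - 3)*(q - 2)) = q - 2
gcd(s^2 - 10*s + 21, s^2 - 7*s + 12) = s - 3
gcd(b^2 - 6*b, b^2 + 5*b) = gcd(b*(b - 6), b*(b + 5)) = b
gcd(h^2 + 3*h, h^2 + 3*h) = h^2 + 3*h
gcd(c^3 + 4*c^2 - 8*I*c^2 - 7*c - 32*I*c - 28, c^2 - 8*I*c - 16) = 1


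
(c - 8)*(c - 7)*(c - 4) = c^3 - 19*c^2 + 116*c - 224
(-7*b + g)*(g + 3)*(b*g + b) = -7*b^2*g^2 - 28*b^2*g - 21*b^2 + b*g^3 + 4*b*g^2 + 3*b*g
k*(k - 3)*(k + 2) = k^3 - k^2 - 6*k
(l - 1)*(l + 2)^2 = l^3 + 3*l^2 - 4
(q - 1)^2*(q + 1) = q^3 - q^2 - q + 1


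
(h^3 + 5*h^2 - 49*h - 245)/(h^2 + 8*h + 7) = (h^2 - 2*h - 35)/(h + 1)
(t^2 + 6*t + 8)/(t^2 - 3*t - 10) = (t + 4)/(t - 5)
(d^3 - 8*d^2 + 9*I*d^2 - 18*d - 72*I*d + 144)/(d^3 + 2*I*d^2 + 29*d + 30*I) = (d^2 + d*(-8 + 3*I) - 24*I)/(d^2 - 4*I*d + 5)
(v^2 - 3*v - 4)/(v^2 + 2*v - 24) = (v + 1)/(v + 6)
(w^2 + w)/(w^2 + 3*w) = (w + 1)/(w + 3)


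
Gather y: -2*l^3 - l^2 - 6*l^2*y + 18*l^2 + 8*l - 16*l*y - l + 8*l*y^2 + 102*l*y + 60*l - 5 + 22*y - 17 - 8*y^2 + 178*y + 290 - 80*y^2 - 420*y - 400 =-2*l^3 + 17*l^2 + 67*l + y^2*(8*l - 88) + y*(-6*l^2 + 86*l - 220) - 132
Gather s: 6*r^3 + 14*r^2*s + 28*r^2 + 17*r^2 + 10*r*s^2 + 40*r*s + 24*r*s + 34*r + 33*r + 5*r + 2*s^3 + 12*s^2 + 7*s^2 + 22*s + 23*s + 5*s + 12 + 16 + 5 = 6*r^3 + 45*r^2 + 72*r + 2*s^3 + s^2*(10*r + 19) + s*(14*r^2 + 64*r + 50) + 33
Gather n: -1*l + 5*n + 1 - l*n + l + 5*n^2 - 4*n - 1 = 5*n^2 + n*(1 - l)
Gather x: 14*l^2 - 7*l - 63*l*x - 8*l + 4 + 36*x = 14*l^2 - 15*l + x*(36 - 63*l) + 4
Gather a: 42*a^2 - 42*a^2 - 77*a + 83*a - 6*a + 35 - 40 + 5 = 0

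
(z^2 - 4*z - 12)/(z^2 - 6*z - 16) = (z - 6)/(z - 8)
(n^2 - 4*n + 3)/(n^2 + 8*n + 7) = (n^2 - 4*n + 3)/(n^2 + 8*n + 7)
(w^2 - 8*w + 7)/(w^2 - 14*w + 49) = (w - 1)/(w - 7)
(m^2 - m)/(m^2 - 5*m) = (m - 1)/(m - 5)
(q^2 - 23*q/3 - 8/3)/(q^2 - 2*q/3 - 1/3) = (q - 8)/(q - 1)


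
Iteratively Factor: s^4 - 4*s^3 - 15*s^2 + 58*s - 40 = (s - 5)*(s^3 + s^2 - 10*s + 8) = (s - 5)*(s + 4)*(s^2 - 3*s + 2) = (s - 5)*(s - 1)*(s + 4)*(s - 2)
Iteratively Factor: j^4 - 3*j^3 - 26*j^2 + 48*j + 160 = (j + 4)*(j^3 - 7*j^2 + 2*j + 40) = (j - 4)*(j + 4)*(j^2 - 3*j - 10) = (j - 5)*(j - 4)*(j + 4)*(j + 2)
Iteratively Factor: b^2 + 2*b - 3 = (b + 3)*(b - 1)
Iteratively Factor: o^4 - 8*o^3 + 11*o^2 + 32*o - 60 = (o - 2)*(o^3 - 6*o^2 - o + 30) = (o - 3)*(o - 2)*(o^2 - 3*o - 10) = (o - 3)*(o - 2)*(o + 2)*(o - 5)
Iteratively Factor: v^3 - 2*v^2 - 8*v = (v - 4)*(v^2 + 2*v) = (v - 4)*(v + 2)*(v)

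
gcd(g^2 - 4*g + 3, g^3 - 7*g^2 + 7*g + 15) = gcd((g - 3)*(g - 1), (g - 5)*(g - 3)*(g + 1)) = g - 3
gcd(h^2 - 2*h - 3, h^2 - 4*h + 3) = h - 3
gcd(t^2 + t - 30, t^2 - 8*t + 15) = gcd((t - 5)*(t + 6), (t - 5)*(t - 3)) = t - 5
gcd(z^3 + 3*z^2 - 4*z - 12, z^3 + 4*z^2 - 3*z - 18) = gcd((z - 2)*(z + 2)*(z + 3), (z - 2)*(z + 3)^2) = z^2 + z - 6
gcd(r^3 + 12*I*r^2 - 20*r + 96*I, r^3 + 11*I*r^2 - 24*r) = r + 8*I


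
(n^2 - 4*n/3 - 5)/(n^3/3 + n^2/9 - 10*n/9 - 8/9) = 3*(3*n^2 - 4*n - 15)/(3*n^3 + n^2 - 10*n - 8)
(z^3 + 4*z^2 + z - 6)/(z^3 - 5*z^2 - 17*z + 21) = (z + 2)/(z - 7)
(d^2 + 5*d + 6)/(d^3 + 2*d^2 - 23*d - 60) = (d + 2)/(d^2 - d - 20)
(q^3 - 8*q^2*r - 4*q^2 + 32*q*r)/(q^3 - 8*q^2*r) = (q - 4)/q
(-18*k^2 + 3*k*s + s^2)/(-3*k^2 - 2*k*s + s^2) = (6*k + s)/(k + s)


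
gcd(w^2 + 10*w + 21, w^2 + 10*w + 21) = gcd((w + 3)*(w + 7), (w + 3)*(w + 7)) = w^2 + 10*w + 21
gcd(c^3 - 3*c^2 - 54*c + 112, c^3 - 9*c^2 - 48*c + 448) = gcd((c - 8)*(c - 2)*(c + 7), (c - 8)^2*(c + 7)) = c^2 - c - 56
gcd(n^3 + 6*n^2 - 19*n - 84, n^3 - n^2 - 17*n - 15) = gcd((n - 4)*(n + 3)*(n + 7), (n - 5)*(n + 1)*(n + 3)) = n + 3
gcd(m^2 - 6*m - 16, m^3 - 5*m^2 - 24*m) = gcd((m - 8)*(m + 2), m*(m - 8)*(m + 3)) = m - 8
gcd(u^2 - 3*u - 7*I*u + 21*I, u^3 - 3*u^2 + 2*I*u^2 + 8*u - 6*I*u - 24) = u - 3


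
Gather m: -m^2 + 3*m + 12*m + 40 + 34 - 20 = -m^2 + 15*m + 54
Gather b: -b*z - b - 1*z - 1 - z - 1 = b*(-z - 1) - 2*z - 2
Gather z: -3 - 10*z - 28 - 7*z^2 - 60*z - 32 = -7*z^2 - 70*z - 63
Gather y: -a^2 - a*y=-a^2 - a*y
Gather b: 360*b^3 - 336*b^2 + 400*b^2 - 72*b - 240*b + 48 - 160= 360*b^3 + 64*b^2 - 312*b - 112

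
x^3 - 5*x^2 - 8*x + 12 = (x - 6)*(x - 1)*(x + 2)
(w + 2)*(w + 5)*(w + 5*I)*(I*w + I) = I*w^4 - 5*w^3 + 8*I*w^3 - 40*w^2 + 17*I*w^2 - 85*w + 10*I*w - 50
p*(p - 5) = p^2 - 5*p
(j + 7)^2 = j^2 + 14*j + 49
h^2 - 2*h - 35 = (h - 7)*(h + 5)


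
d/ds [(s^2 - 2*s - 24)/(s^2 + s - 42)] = 3/(s^2 + 14*s + 49)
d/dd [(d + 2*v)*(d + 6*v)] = 2*d + 8*v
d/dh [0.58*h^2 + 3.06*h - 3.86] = 1.16*h + 3.06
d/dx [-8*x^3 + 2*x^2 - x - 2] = -24*x^2 + 4*x - 1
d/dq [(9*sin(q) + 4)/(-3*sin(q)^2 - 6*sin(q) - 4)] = 3*(9*sin(q)^2 + 8*sin(q) - 4)*cos(q)/(3*sin(q)^2 + 6*sin(q) + 4)^2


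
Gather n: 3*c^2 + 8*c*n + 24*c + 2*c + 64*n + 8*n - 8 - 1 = 3*c^2 + 26*c + n*(8*c + 72) - 9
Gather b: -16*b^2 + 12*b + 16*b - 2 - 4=-16*b^2 + 28*b - 6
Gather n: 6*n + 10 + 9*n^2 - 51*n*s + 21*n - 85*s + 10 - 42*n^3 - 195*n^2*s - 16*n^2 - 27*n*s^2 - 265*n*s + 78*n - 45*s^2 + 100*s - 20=-42*n^3 + n^2*(-195*s - 7) + n*(-27*s^2 - 316*s + 105) - 45*s^2 + 15*s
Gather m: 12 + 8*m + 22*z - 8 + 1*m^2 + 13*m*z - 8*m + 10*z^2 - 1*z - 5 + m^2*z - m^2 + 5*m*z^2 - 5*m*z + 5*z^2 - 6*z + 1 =m^2*z + m*(5*z^2 + 8*z) + 15*z^2 + 15*z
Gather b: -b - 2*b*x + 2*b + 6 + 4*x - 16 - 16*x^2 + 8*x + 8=b*(1 - 2*x) - 16*x^2 + 12*x - 2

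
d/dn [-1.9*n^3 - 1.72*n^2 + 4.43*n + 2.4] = -5.7*n^2 - 3.44*n + 4.43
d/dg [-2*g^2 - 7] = -4*g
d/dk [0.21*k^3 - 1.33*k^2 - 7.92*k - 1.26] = 0.63*k^2 - 2.66*k - 7.92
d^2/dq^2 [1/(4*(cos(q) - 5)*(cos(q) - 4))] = (-4*sin(q)^4 + 3*sin(q)^2 - 855*cos(q)/4 + 27*cos(3*q)/4 + 123)/(4*(cos(q) - 5)^3*(cos(q) - 4)^3)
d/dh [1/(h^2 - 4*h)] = 2*(2 - h)/(h^2*(h - 4)^2)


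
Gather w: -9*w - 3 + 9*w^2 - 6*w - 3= 9*w^2 - 15*w - 6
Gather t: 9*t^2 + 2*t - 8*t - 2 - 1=9*t^2 - 6*t - 3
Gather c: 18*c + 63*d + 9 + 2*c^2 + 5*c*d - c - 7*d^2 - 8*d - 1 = 2*c^2 + c*(5*d + 17) - 7*d^2 + 55*d + 8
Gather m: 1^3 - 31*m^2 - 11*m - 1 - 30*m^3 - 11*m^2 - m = -30*m^3 - 42*m^2 - 12*m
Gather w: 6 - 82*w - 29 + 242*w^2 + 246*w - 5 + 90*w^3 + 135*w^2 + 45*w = 90*w^3 + 377*w^2 + 209*w - 28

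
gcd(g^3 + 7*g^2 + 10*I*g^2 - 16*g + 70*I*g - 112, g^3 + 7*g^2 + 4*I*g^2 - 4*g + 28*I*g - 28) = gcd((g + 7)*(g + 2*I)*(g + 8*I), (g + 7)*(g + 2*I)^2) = g^2 + g*(7 + 2*I) + 14*I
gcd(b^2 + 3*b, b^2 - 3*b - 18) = b + 3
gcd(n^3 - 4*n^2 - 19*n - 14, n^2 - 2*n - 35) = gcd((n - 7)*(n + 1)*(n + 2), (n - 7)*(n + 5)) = n - 7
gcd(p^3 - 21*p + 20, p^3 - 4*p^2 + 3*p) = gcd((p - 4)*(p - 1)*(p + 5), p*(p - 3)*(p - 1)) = p - 1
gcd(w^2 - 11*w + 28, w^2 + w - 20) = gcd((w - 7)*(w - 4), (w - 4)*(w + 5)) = w - 4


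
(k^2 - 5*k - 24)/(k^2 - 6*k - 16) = (k + 3)/(k + 2)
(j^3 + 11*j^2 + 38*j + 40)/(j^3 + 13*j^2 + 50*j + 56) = (j + 5)/(j + 7)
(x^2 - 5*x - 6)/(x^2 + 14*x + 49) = (x^2 - 5*x - 6)/(x^2 + 14*x + 49)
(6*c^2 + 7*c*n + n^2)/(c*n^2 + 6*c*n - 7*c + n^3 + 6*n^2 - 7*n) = (6*c + n)/(n^2 + 6*n - 7)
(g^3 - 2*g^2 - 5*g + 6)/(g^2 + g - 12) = (g^2 + g - 2)/(g + 4)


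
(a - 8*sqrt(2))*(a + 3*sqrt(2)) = a^2 - 5*sqrt(2)*a - 48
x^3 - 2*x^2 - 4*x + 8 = (x - 2)^2*(x + 2)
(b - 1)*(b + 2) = b^2 + b - 2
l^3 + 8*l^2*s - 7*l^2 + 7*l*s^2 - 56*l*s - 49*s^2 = (l - 7)*(l + s)*(l + 7*s)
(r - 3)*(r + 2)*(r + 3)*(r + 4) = r^4 + 6*r^3 - r^2 - 54*r - 72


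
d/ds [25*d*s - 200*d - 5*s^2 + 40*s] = 25*d - 10*s + 40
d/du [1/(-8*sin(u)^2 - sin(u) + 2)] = (16*sin(u) + 1)*cos(u)/(8*sin(u)^2 + sin(u) - 2)^2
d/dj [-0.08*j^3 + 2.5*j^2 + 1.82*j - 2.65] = -0.24*j^2 + 5.0*j + 1.82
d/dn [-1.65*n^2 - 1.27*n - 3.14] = -3.3*n - 1.27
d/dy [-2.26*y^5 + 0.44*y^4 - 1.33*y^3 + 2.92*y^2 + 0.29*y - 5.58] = -11.3*y^4 + 1.76*y^3 - 3.99*y^2 + 5.84*y + 0.29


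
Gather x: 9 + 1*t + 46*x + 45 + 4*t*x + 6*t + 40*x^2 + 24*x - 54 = 7*t + 40*x^2 + x*(4*t + 70)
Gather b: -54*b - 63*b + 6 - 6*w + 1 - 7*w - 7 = -117*b - 13*w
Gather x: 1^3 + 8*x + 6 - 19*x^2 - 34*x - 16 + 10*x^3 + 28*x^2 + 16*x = 10*x^3 + 9*x^2 - 10*x - 9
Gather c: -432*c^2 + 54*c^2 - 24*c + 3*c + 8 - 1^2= -378*c^2 - 21*c + 7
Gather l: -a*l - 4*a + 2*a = -a*l - 2*a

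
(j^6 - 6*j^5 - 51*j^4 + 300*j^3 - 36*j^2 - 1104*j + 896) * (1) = j^6 - 6*j^5 - 51*j^4 + 300*j^3 - 36*j^2 - 1104*j + 896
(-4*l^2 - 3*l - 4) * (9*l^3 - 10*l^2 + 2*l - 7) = -36*l^5 + 13*l^4 - 14*l^3 + 62*l^2 + 13*l + 28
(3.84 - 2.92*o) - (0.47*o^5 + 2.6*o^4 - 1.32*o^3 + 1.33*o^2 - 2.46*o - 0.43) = -0.47*o^5 - 2.6*o^4 + 1.32*o^3 - 1.33*o^2 - 0.46*o + 4.27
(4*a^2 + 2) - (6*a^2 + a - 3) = -2*a^2 - a + 5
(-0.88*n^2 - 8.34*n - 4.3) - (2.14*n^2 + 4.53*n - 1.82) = -3.02*n^2 - 12.87*n - 2.48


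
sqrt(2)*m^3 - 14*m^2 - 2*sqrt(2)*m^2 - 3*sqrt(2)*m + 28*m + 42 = (m - 3)*(m - 7*sqrt(2))*(sqrt(2)*m + sqrt(2))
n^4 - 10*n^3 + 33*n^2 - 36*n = n*(n - 4)*(n - 3)^2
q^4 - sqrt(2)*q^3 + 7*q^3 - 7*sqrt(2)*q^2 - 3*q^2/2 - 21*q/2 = q*(q + 7)*(q - 3*sqrt(2)/2)*(q + sqrt(2)/2)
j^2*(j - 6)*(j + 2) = j^4 - 4*j^3 - 12*j^2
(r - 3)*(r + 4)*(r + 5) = r^3 + 6*r^2 - 7*r - 60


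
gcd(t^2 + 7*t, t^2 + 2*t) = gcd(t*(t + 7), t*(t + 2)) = t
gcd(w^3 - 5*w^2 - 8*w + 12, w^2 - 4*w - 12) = w^2 - 4*w - 12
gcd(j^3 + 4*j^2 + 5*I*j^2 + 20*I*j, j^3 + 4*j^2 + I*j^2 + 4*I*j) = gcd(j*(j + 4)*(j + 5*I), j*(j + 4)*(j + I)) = j^2 + 4*j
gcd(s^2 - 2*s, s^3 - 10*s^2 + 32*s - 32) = s - 2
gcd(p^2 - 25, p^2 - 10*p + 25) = p - 5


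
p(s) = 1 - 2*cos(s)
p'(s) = 2*sin(s)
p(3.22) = 2.99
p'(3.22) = -0.16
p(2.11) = 2.03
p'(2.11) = 1.72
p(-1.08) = 0.06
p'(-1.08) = -1.76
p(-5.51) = -0.43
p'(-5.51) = 1.40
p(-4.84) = 0.75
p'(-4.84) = 1.98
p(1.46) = 0.78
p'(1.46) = 1.99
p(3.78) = 2.61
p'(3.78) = -1.19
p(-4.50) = 1.42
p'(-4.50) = 1.96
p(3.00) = 2.98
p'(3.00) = 0.28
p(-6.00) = -0.92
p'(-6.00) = 0.56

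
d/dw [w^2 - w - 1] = 2*w - 1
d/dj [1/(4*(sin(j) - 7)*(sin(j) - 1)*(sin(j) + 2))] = 3*(4*sin(j) + cos(j)^2 + 2)*cos(j)/(4*(sin(j) - 7)^2*(sin(j) - 1)^2*(sin(j) + 2)^2)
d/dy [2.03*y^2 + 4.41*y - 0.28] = 4.06*y + 4.41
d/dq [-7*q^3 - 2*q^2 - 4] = q*(-21*q - 4)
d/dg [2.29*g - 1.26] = 2.29000000000000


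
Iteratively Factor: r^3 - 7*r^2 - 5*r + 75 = (r + 3)*(r^2 - 10*r + 25) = (r - 5)*(r + 3)*(r - 5)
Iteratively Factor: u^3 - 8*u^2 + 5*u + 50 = (u + 2)*(u^2 - 10*u + 25) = (u - 5)*(u + 2)*(u - 5)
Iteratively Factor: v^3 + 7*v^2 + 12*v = (v + 4)*(v^2 + 3*v) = v*(v + 4)*(v + 3)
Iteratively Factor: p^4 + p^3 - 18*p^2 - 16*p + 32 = (p + 2)*(p^3 - p^2 - 16*p + 16) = (p - 4)*(p + 2)*(p^2 + 3*p - 4) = (p - 4)*(p + 2)*(p + 4)*(p - 1)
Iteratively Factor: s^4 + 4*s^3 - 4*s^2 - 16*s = (s)*(s^3 + 4*s^2 - 4*s - 16) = s*(s + 4)*(s^2 - 4) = s*(s + 2)*(s + 4)*(s - 2)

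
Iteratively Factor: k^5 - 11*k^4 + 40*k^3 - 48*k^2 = (k)*(k^4 - 11*k^3 + 40*k^2 - 48*k) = k*(k - 4)*(k^3 - 7*k^2 + 12*k) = k*(k - 4)*(k - 3)*(k^2 - 4*k) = k*(k - 4)^2*(k - 3)*(k)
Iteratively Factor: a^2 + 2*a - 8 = (a + 4)*(a - 2)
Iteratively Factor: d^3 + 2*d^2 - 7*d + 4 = (d - 1)*(d^2 + 3*d - 4) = (d - 1)^2*(d + 4)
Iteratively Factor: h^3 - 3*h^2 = (h)*(h^2 - 3*h) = h^2*(h - 3)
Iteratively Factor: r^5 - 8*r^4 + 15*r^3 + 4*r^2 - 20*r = (r - 2)*(r^4 - 6*r^3 + 3*r^2 + 10*r) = (r - 5)*(r - 2)*(r^3 - r^2 - 2*r) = r*(r - 5)*(r - 2)*(r^2 - r - 2) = r*(r - 5)*(r - 2)*(r + 1)*(r - 2)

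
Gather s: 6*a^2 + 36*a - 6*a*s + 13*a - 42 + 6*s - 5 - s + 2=6*a^2 + 49*a + s*(5 - 6*a) - 45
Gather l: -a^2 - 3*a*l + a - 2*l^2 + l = -a^2 + a - 2*l^2 + l*(1 - 3*a)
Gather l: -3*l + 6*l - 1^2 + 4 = 3*l + 3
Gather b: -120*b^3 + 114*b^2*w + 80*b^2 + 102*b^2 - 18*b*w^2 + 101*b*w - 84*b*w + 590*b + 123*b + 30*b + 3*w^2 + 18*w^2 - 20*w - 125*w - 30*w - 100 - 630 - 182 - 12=-120*b^3 + b^2*(114*w + 182) + b*(-18*w^2 + 17*w + 743) + 21*w^2 - 175*w - 924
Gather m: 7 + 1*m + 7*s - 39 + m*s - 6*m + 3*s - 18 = m*(s - 5) + 10*s - 50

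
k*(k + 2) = k^2 + 2*k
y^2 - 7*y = y*(y - 7)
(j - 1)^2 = j^2 - 2*j + 1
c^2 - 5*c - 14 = (c - 7)*(c + 2)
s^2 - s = s*(s - 1)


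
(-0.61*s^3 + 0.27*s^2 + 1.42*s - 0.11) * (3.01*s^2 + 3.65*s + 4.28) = -1.8361*s^5 - 1.4138*s^4 + 2.6489*s^3 + 6.0075*s^2 + 5.6761*s - 0.4708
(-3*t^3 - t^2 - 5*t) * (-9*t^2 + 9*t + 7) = 27*t^5 - 18*t^4 + 15*t^3 - 52*t^2 - 35*t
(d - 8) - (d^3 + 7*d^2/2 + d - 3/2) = -d^3 - 7*d^2/2 - 13/2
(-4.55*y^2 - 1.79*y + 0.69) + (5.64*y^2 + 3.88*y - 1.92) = 1.09*y^2 + 2.09*y - 1.23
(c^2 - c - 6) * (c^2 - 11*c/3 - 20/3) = c^4 - 14*c^3/3 - 9*c^2 + 86*c/3 + 40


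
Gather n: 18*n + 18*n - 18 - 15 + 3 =36*n - 30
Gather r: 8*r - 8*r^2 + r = -8*r^2 + 9*r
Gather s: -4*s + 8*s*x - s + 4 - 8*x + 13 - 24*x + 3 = s*(8*x - 5) - 32*x + 20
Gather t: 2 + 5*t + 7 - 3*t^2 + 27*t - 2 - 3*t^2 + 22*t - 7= -6*t^2 + 54*t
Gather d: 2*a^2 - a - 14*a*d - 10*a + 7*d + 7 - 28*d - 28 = 2*a^2 - 11*a + d*(-14*a - 21) - 21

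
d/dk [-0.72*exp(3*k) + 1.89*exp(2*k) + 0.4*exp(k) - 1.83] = (-2.16*exp(2*k) + 3.78*exp(k) + 0.4)*exp(k)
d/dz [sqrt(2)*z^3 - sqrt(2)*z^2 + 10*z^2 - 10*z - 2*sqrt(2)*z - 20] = 3*sqrt(2)*z^2 - 2*sqrt(2)*z + 20*z - 10 - 2*sqrt(2)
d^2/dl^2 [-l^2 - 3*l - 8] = -2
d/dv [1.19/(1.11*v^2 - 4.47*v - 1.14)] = (5.3193 - 2.6418*v)/(-1.11*v^2 + 4.47*v + 1.14)^2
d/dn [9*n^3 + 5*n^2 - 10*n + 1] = 27*n^2 + 10*n - 10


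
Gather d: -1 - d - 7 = -d - 8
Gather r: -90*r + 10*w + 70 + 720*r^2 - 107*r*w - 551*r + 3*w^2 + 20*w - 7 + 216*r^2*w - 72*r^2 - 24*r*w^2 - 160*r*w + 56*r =r^2*(216*w + 648) + r*(-24*w^2 - 267*w - 585) + 3*w^2 + 30*w + 63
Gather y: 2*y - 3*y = -y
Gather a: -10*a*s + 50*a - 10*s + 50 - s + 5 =a*(50 - 10*s) - 11*s + 55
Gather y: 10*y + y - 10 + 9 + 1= 11*y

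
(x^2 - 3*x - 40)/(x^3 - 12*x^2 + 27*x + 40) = (x + 5)/(x^2 - 4*x - 5)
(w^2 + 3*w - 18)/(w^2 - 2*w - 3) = (w + 6)/(w + 1)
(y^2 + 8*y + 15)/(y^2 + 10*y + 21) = (y + 5)/(y + 7)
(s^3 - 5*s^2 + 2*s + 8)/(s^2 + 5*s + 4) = (s^2 - 6*s + 8)/(s + 4)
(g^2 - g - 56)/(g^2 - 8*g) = (g + 7)/g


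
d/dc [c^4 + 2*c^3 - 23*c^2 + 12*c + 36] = 4*c^3 + 6*c^2 - 46*c + 12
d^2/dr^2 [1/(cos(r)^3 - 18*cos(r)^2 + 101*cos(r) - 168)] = ((407*cos(r) - 144*cos(2*r) + 9*cos(3*r))*(cos(r)^3 - 18*cos(r)^2 + 101*cos(r) - 168)/4 + 2*(3*cos(r)^2 - 36*cos(r) + 101)^2*sin(r)^2)/(cos(r)^3 - 18*cos(r)^2 + 101*cos(r) - 168)^3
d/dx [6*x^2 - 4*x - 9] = 12*x - 4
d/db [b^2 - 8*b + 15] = 2*b - 8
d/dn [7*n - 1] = 7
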